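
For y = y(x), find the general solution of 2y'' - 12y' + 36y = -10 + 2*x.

y = -7/27 + x/18 + C1*cos(3*x)*exp(3*x) + C2*exp(3*x)*sin(3*x)

Divide through by 2: y'' - 6y' + 18y = -5 + x.
Characteristic equation r² - 6r + 18 = 0 has discriminant (-6)² - 4·(18) = -36 < 0, so r = 3 ± 3i.
Hence y_h = C1*cos(3*x)*exp(3*x) + C2*exp(3*x)*sin(3*x).
For the particular solution try y_p = A0 + A1*x. Substituting and matching coefficients of each power of x gives A0 = -7/27, A1 = 1/18, so y_p = -7/27 + x/18.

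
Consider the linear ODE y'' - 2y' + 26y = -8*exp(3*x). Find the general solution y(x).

Characteristic equation r² - 2r + 26 = 0 has discriminant (-2)² - 4·(26) = -100 < 0, so r = 1 ± 5i.
Hence y_h = C1*cos(5*x)*exp(x) + C2*exp(x)*sin(5*x).
Try y_p = A*exp(3*x). Substituting into the equation and dividing by exp(3*x) gives A = -8/29, so y_p = -8*exp(3*x)/29.

y = -8*exp(3*x)/29 + C1*cos(5*x)*exp(x) + C2*exp(x)*sin(5*x)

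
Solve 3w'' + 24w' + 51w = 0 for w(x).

w = C1*cos(x)*exp(-4*x) + C2*exp(-4*x)*sin(x)

Divide through by 3: w'' + 8w' + 17w = 0.
Characteristic equation r² + 8r + 17 = 0 has discriminant (8)² - 4·(17) = -4 < 0, so r = -4 ± i.
Hence w_h = C1*cos(x)*exp(-4*x) + C2*exp(-4*x)*sin(x).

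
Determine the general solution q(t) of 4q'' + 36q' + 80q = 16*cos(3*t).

q = 22*cos(3*t)/425 + 54*sin(3*t)/425 + C1*exp(-4*t) + C2*exp(-5*t)

Divide through by 4: q'' + 9q' + 20q = 4*cos(3*t).
Characteristic equation r² + 9r + 20 = 0 factors as (r + 4)(r + 5) = 0, so r = -4, -5.
Hence q_h = C1*exp(-4*t) + C2*exp(-5*t).
Try q_p = A*cos(3*t) + B*sin(3*t). Substituting and equating the coefficients of cos(3t) and sin(3t) gives A = 22/425, B = 54/425, so q_p = 22*cos(3*t)/425 + 54*sin(3*t)/425.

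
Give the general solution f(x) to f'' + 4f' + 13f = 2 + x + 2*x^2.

Characteristic equation r² + 4r + 13 = 0 has discriminant (4)² - 4·(13) = -36 < 0, so r = -2 ± 3i.
Hence f_h = C1*cos(3*x)*exp(-2*x) + C2*exp(-2*x)*sin(3*x).
For the particular solution try f_p = A0 + A1*x + A2*x^2. Substituting and matching coefficients of each power of x gives A0 = 298/2197, A1 = -3/169, A2 = 2/13, so f_p = 298/2197 - 3*x/169 + 2*x^2/13.

f = 298/2197 - 3*x/169 + 2*x**2/13 + C1*cos(3*x)*exp(-2*x) + C2*exp(-2*x)*sin(3*x)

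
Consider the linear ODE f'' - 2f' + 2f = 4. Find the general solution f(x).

Characteristic equation r² - 2r + 2 = 0 has discriminant (-2)² - 4·(2) = -4 < 0, so r = 1 ± i.
Hence f_h = C1*cos(x)*exp(x) + C2*exp(x)*sin(x).
For the particular solution try f_p = A0. Substituting and matching coefficients of each power of x gives A0 = 2, so f_p = 2.

f = 2 + C1*cos(x)*exp(x) + C2*exp(x)*sin(x)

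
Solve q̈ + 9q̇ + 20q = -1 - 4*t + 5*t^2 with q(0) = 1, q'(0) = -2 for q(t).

q = 93/800 - 49*exp(-5*t)/25 - 17*t/40 + t**2/4 + 91*exp(-4*t)/32

Characteristic equation r² + 9r + 20 = 0 factors as (r + 4)(r + 5) = 0, so r = -4, -5.
Hence q_h = C1*exp(-4*t) + C2*exp(-5*t).
For the particular solution try q_p = A0 + A1*t + A2*t^2. Substituting and matching coefficients of each power of t gives A0 = 93/800, A1 = -17/40, A2 = 1/4, so q_p = 93/800 - 17*t/40 + t^2/4.
General solution: q = 93/800 - 17*t/40 + t^2/4 + C1*exp(-4*t) + C2*exp(-5*t).
Apply the initial conditions: q(0) = 93/800 + C1 + C2 = 1 and q'(0) = -17/40 - 5*C2 - 4*C1 = -2. Solving gives C1 = 91/32, C2 = -49/25.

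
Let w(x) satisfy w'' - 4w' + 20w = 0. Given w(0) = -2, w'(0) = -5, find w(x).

Characteristic equation r² - 4r + 20 = 0 has discriminant (-4)² - 4·(20) = -64 < 0, so r = 2 ± 4i.
Hence w_h = C1*cos(4*x)*exp(2*x) + C2*exp(2*x)*sin(4*x).
Apply the initial conditions: w(0) = C1 = -2 and w'(0) = 2*C1 + 4*C2 = -5. Solving gives C1 = -2, C2 = -1/4.

w = -2*cos(4*x)*exp(2*x) - exp(2*x)*sin(4*x)/4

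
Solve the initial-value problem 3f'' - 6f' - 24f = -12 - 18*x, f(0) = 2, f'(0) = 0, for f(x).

Divide through by 3: f'' - 2f' - 8f = -4 - 6*x.
Characteristic equation r² - 2r - 8 = 0 factors as (r - 4)(r + 2) = 0, so r = 4, -2.
Hence f_h = C1*exp(4*x) + C2*exp(-2*x).
For the particular solution try f_p = A0 + A1*x. Substituting and matching coefficients of each power of x gives A0 = 5/16, A1 = 3/4, so f_p = 5/16 + 3*x/4.
General solution: f = 5/16 + 3*x/4 + C1*exp(4*x) + C2*exp(-2*x).
Apply the initial conditions: f(0) = 5/16 + C1 + C2 = 2 and f'(0) = 3/4 - 2*C2 + 4*C1 = 0. Solving gives C1 = 7/16, C2 = 5/4.

f = 5/16 + 3*x/4 + 5*exp(-2*x)/4 + 7*exp(4*x)/16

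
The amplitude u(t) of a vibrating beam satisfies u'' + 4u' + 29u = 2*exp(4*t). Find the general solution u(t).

Characteristic equation r² + 4r + 29 = 0 has discriminant (4)² - 4·(29) = -100 < 0, so r = -2 ± 5i.
Hence u_h = C1*cos(5*t)*exp(-2*t) + C2*exp(-2*t)*sin(5*t).
Try u_p = A*exp(4*t). Substituting into the equation and dividing by exp(4*t) gives A = 2/61, so u_p = 2*exp(4*t)/61.

u = 2*exp(4*t)/61 + C1*cos(5*t)*exp(-2*t) + C2*exp(-2*t)*sin(5*t)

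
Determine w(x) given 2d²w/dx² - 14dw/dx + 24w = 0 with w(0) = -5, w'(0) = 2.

w = -22*exp(3*x) + 17*exp(4*x)

Divide through by 2: w'' - 7w' + 12w = 0.
Characteristic equation r² - 7r + 12 = 0 factors as (r - 3)(r - 4) = 0, so r = 3, 4.
Hence w_h = C1*exp(3*x) + C2*exp(4*x).
Apply the initial conditions: w(0) = C1 + C2 = -5 and w'(0) = 3*C1 + 4*C2 = 2. Solving gives C1 = -22, C2 = 17.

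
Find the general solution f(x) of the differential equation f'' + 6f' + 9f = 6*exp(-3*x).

Characteristic equation r² + 6r + 9 = 0 has discriminant (6)² - 4·(9) = 0, so r = -3 is a repeated root.
Hence f_h = (C1 + C2*x)*exp(-3*x).
Since exp(-3*x) solves the homogeneous equation (r = -3 is a root of multiplicity 2), multiply the trial by x^2. Try f_p = A*x^2*exp(-3*x). Substituting into the equation and dividing by exp(-3*x) gives A = 3, so f_p = 3*x^2*exp(-3*x).

f = C1*exp(-3*x) + 3*x**2*exp(-3*x) + C2*x*exp(-3*x)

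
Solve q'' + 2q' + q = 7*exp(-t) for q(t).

Characteristic equation r² + 2r + 1 = 0 has discriminant (2)² - 4·(1) = 0, so r = -1 is a repeated root.
Hence q_h = (C1 + C2*t)*exp(-t).
Since exp(-t) solves the homogeneous equation (r = -1 is a root of multiplicity 2), multiply the trial by t^2. Try q_p = A*t^2*exp(-t). Substituting into the equation and dividing by exp(-t) gives A = 7/2, so q_p = 7*t^2*exp(-t)/2.

q = C1*exp(-t) + 7*t**2*exp(-t)/2 + C2*t*exp(-t)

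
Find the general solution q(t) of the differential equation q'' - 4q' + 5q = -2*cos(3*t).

Characteristic equation r² - 4r + 5 = 0 has discriminant (-4)² - 4·(5) = -4 < 0, so r = 2 ± i.
Hence q_h = C1*cos(t)*exp(2*t) + C2*exp(2*t)*sin(t).
Try q_p = A*cos(3*t) + B*sin(3*t). Substituting and equating the coefficients of cos(3t) and sin(3t) gives A = 1/20, B = 3/20, so q_p = cos(3*t)/20 + 3*sin(3*t)/20.

q = cos(3*t)/20 + 3*sin(3*t)/20 + C1*cos(t)*exp(2*t) + C2*exp(2*t)*sin(t)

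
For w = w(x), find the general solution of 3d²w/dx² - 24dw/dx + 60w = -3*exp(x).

w = -exp(x)/13 + C1*cos(2*x)*exp(4*x) + C2*exp(4*x)*sin(2*x)

Divide through by 3: w'' - 8w' + 20w = -exp(x).
Characteristic equation r² - 8r + 20 = 0 has discriminant (-8)² - 4·(20) = -16 < 0, so r = 4 ± 2i.
Hence w_h = C1*cos(2*x)*exp(4*x) + C2*exp(4*x)*sin(2*x).
Try w_p = A*exp(x). Substituting into the equation and dividing by exp(x) gives A = -1/13, so w_p = -exp(x)/13.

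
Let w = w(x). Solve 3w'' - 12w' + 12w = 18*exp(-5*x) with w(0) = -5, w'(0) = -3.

w = -251*exp(2*x)/49 + 6*exp(-5*x)/49 + 55*x*exp(2*x)/7

Divide through by 3: w'' - 4w' + 4w = 6*exp(-5*x).
Characteristic equation r² - 4r + 4 = 0 has discriminant (-4)² - 4·(4) = 0, so r = 2 is a repeated root.
Hence w_h = (C1 + C2*x)*exp(2*x).
Try w_p = A*exp(-5*x). Substituting into the equation and dividing by exp(-5*x) gives A = 6/49, so w_p = 6*exp(-5*x)/49.
General solution: w = 6*exp(-5*x)/49 + C1*exp(2*x) + C2*x*exp(2*x).
Apply the initial conditions: w(0) = 6/49 + C1 = -5 and w'(0) = -30/49 + C2 + 2*C1 = -3. Solving gives C1 = -251/49, C2 = 55/7.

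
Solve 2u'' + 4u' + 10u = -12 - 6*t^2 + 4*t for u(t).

u = -164/125 - 3*t**2/5 + 22*t/25 + C1*cos(2*t)*exp(-t) + C2*exp(-t)*sin(2*t)

Divide through by 2: u'' + 2u' + 5u = -6 - 3*t^2 + 2*t.
Characteristic equation r² + 2r + 5 = 0 has discriminant (2)² - 4·(5) = -16 < 0, so r = -1 ± 2i.
Hence u_h = C1*cos(2*t)*exp(-t) + C2*exp(-t)*sin(2*t).
For the particular solution try u_p = A0 + A1*t + A2*t^2. Substituting and matching coefficients of each power of t gives A0 = -164/125, A1 = 22/25, A2 = -3/5, so u_p = -164/125 - 3*t^2/5 + 22*t/25.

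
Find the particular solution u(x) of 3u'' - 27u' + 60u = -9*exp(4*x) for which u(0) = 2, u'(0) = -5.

Divide through by 3: u'' - 9u' + 20u = -3*exp(4*x).
Characteristic equation r² - 9r + 20 = 0 factors as (r - 4)(r - 5) = 0, so r = 4, 5.
Hence u_h = C1*exp(4*x) + C2*exp(5*x).
Since exp(4*x) solves the homogeneous equation (r = 4 is a root of multiplicity 1), multiply the trial by x. Try u_p = A*x*exp(4*x). Substituting into the equation and dividing by exp(4*x) gives A = 3, so u_p = 3*x*exp(4*x).
General solution: u = C1*exp(4*x) + C2*exp(5*x) + 3*x*exp(4*x).
Apply the initial conditions: u(0) = C1 + C2 = 2 and u'(0) = 3 + 4*C1 + 5*C2 = -5. Solving gives C1 = 18, C2 = -16.

u = -16*exp(5*x) + 18*exp(4*x) + 3*x*exp(4*x)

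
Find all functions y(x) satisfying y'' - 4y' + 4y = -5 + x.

Characteristic equation r² - 4r + 4 = 0 has discriminant (-4)² - 4·(4) = 0, so r = 2 is a repeated root.
Hence y_h = (C1 + C2*x)*exp(2*x).
For the particular solution try y_p = A0 + A1*x. Substituting and matching coefficients of each power of x gives A0 = -1, A1 = 1/4, so y_p = -1 + x/4.

y = -1 + x/4 + C1*exp(2*x) + C2*x*exp(2*x)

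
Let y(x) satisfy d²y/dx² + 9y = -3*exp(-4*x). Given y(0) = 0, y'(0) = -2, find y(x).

y = -62*sin(3*x)/75 - 3*exp(-4*x)/25 + 3*cos(3*x)/25

Characteristic equation r² + 9 = 0 has discriminant (0)² - 4·(9) = -36 < 0, so r = ± 3i.
Hence y_h = C1*cos(3*x) + C2*sin(3*x).
Try y_p = A*exp(-4*x). Substituting into the equation and dividing by exp(-4*x) gives A = -3/25, so y_p = -3*exp(-4*x)/25.
General solution: y = -3*exp(-4*x)/25 + C1*cos(3*x) + C2*sin(3*x).
Apply the initial conditions: y(0) = -3/25 + C1 = 0 and y'(0) = 12/25 + 3*C2 = -2. Solving gives C1 = 3/25, C2 = -62/75.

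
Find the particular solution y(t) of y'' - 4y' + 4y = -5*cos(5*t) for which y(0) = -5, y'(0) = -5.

y = -4310*exp(2*t)/841 + 100*sin(5*t)/841 + 105*cos(5*t)/841 + 135*t*exp(2*t)/29

Characteristic equation r² - 4r + 4 = 0 has discriminant (-4)² - 4·(4) = 0, so r = 2 is a repeated root.
Hence y_h = (C1 + C2*t)*exp(2*t).
Try y_p = A*cos(5*t) + B*sin(5*t). Substituting and equating the coefficients of cos(5t) and sin(5t) gives A = 105/841, B = 100/841, so y_p = 100*sin(5*t)/841 + 105*cos(5*t)/841.
General solution: y = 100*sin(5*t)/841 + 105*cos(5*t)/841 + C1*exp(2*t) + C2*t*exp(2*t).
Apply the initial conditions: y(0) = 105/841 + C1 = -5 and y'(0) = 500/841 + C2 + 2*C1 = -5. Solving gives C1 = -4310/841, C2 = 135/29.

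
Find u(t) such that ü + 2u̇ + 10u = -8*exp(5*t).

u = -8*exp(5*t)/45 + C1*cos(3*t)*exp(-t) + C2*exp(-t)*sin(3*t)

Characteristic equation r² + 2r + 10 = 0 has discriminant (2)² - 4·(10) = -36 < 0, so r = -1 ± 3i.
Hence u_h = C1*cos(3*t)*exp(-t) + C2*exp(-t)*sin(3*t).
Try u_p = A*exp(5*t). Substituting into the equation and dividing by exp(5*t) gives A = -8/45, so u_p = -8*exp(5*t)/45.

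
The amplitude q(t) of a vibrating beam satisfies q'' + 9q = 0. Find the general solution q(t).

q = C1*cos(3*t) + C2*sin(3*t)

Characteristic equation r² + 9 = 0 has discriminant (0)² - 4·(9) = -36 < 0, so r = ± 3i.
Hence q_h = C1*cos(3*t) + C2*sin(3*t).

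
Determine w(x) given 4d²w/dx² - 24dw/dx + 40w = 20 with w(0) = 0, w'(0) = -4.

w = 1/2 - 5*exp(3*x)*sin(x)/2 - cos(x)*exp(3*x)/2

Divide through by 4: w'' - 6w' + 10w = 5.
Characteristic equation r² - 6r + 10 = 0 has discriminant (-6)² - 4·(10) = -4 < 0, so r = 3 ± i.
Hence w_h = C1*cos(x)*exp(3*x) + C2*exp(3*x)*sin(x).
For the particular solution try w_p = A0. Substituting and matching coefficients of each power of x gives A0 = 1/2, so w_p = 1/2.
General solution: w = 1/2 + C1*cos(x)*exp(3*x) + C2*exp(3*x)*sin(x).
Apply the initial conditions: w(0) = 1/2 + C1 = 0 and w'(0) = C2 + 3*C1 = -4. Solving gives C1 = -1/2, C2 = -5/2.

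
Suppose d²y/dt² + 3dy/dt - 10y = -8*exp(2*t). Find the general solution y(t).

Characteristic equation r² + 3r - 10 = 0 factors as (r + 5)(r - 2) = 0, so r = -5, 2.
Hence y_h = C1*exp(-5*t) + C2*exp(2*t).
Since exp(2*t) solves the homogeneous equation (r = 2 is a root of multiplicity 1), multiply the trial by t. Try y_p = A*t*exp(2*t). Substituting into the equation and dividing by exp(2*t) gives A = -8/7, so y_p = -8*t*exp(2*t)/7.

y = C1*exp(-5*t) + C2*exp(2*t) - 8*t*exp(2*t)/7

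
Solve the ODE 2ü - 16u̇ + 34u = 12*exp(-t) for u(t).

Divide through by 2: u'' - 8u' + 17u = 6*exp(-t).
Characteristic equation r² - 8r + 17 = 0 has discriminant (-8)² - 4·(17) = -4 < 0, so r = 4 ± i.
Hence u_h = C1*cos(t)*exp(4*t) + C2*exp(4*t)*sin(t).
Try u_p = A*exp(-t). Substituting into the equation and dividing by exp(-t) gives A = 3/13, so u_p = 3*exp(-t)/13.

u = 3*exp(-t)/13 + C1*cos(t)*exp(4*t) + C2*exp(4*t)*sin(t)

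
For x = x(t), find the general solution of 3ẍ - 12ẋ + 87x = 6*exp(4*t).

x = 2*exp(4*t)/29 + C1*cos(5*t)*exp(2*t) + C2*exp(2*t)*sin(5*t)

Divide through by 3: x'' - 4x' + 29x = 2*exp(4*t).
Characteristic equation r² - 4r + 29 = 0 has discriminant (-4)² - 4·(29) = -100 < 0, so r = 2 ± 5i.
Hence x_h = C1*cos(5*t)*exp(2*t) + C2*exp(2*t)*sin(5*t).
Try x_p = A*exp(4*t). Substituting into the equation and dividing by exp(4*t) gives A = 2/29, so x_p = 2*exp(4*t)/29.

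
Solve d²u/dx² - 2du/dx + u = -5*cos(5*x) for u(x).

u = 25*sin(5*x)/338 + 30*cos(5*x)/169 + C1*exp(x) + C2*x*exp(x)

Characteristic equation r² - 2r + 1 = 0 has discriminant (-2)² - 4·(1) = 0, so r = 1 is a repeated root.
Hence u_h = (C1 + C2*x)*exp(x).
Try u_p = A*cos(5*x) + B*sin(5*x). Substituting and equating the coefficients of cos(5x) and sin(5x) gives A = 30/169, B = 25/338, so u_p = 25*sin(5*x)/338 + 30*cos(5*x)/169.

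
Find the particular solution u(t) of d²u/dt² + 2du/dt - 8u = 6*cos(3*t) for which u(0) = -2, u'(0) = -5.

Characteristic equation r² + 2r - 8 = 0 factors as (r + 4)(r - 2) = 0, so r = -4, 2.
Hence u_h = C1*exp(-4*t) + C2*exp(2*t).
Try u_p = A*cos(3*t) + B*sin(3*t). Substituting and equating the coefficients of cos(3t) and sin(3t) gives A = -102/325, B = 36/325, so u_p = -102*cos(3*t)/325 + 36*sin(3*t)/325.
General solution: u = -102*cos(3*t)/325 + 36*sin(3*t)/325 + C1*exp(-4*t) + C2*exp(2*t).
Apply the initial conditions: u(0) = -102/325 + C1 + C2 = -2 and u'(0) = 108/325 - 4*C1 + 2*C2 = -5. Solving gives C1 = 49/150, C2 = -157/78.

u = -157*exp(2*t)/78 - 102*cos(3*t)/325 + 36*sin(3*t)/325 + 49*exp(-4*t)/150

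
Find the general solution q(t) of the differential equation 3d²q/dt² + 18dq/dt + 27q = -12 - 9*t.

Divide through by 3: q'' + 6q' + 9q = -4 - 3*t.
Characteristic equation r² + 6r + 9 = 0 has discriminant (6)² - 4·(9) = 0, so r = -3 is a repeated root.
Hence q_h = (C1 + C2*t)*exp(-3*t).
For the particular solution try q_p = A0 + A1*t. Substituting and matching coefficients of each power of t gives A0 = -2/9, A1 = -1/3, so q_p = -2/9 - t/3.

q = -2/9 - t/3 + C1*exp(-3*t) + C2*t*exp(-3*t)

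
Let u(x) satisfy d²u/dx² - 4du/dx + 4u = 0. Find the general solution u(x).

Characteristic equation r² - 4r + 4 = 0 has discriminant (-4)² - 4·(4) = 0, so r = 2 is a repeated root.
Hence u_h = (C1 + C2*x)*exp(2*x).

u = C1*exp(2*x) + C2*x*exp(2*x)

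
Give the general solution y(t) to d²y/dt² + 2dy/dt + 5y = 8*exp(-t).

y = 2*exp(-t) + C1*cos(2*t)*exp(-t) + C2*exp(-t)*sin(2*t)

Characteristic equation r² + 2r + 5 = 0 has discriminant (2)² - 4·(5) = -16 < 0, so r = -1 ± 2i.
Hence y_h = C1*cos(2*t)*exp(-t) + C2*exp(-t)*sin(2*t).
Try y_p = A*exp(-t). Substituting into the equation and dividing by exp(-t) gives A = 2, so y_p = 2*exp(-t).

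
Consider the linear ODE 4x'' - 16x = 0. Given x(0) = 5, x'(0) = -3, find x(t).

Divide through by 4: x'' - 4x = 0.
Characteristic equation r² - 4 = 0 factors as (r - 2)(r + 2) = 0, so r = 2, -2.
Hence x_h = C1*exp(2*t) + C2*exp(-2*t).
Apply the initial conditions: x(0) = C1 + C2 = 5 and x'(0) = -2*C2 + 2*C1 = -3. Solving gives C1 = 7/4, C2 = 13/4.

x = 7*exp(2*t)/4 + 13*exp(-2*t)/4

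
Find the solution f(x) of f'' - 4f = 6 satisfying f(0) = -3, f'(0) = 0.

Characteristic equation r² - 4 = 0 factors as (r - 2)(r + 2) = 0, so r = 2, -2.
Hence f_h = C1*exp(2*x) + C2*exp(-2*x).
For the particular solution try f_p = A0. Substituting and matching coefficients of each power of x gives A0 = -3/2, so f_p = -3/2.
General solution: f = -3/2 + C1*exp(2*x) + C2*exp(-2*x).
Apply the initial conditions: f(0) = -3/2 + C1 + C2 = -3 and f'(0) = -2*C2 + 2*C1 = 0. Solving gives C1 = -3/4, C2 = -3/4.

f = -3/2 - 3*exp(-2*x)/4 - 3*exp(2*x)/4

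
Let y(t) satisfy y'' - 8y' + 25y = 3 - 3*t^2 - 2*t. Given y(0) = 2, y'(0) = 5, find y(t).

Characteristic equation r² - 8r + 25 = 0 has discriminant (-8)² - 4·(25) = -36 < 0, so r = 4 ± 3i.
Hence y_h = C1*cos(3*t)*exp(4*t) + C2*exp(4*t)*sin(3*t).
For the particular solution try y_p = A0 + A1*t + A2*t^2. Substituting and matching coefficients of each power of t gives A0 = 1241/15625, A1 = -98/625, A2 = -3/25, so y_p = 1241/15625 - 98*t/625 - 3*t^2/25.
General solution: y = 1241/15625 - 98*t/625 - 3*t^2/25 + C1*cos(3*t)*exp(4*t) + C2*exp(4*t)*sin(3*t).
Apply the initial conditions: y(0) = 1241/15625 + C1 = 2 and y'(0) = -98/625 + 3*C2 + 4*C1 = 5. Solving gives C1 = 30009/15625, C2 = -39461/46875.

y = 1241/15625 - 98*t/625 - 3*t**2/25 - 39461*exp(4*t)*sin(3*t)/46875 + 30009*cos(3*t)*exp(4*t)/15625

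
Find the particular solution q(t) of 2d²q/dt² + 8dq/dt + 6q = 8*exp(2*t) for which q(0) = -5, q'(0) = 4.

Divide through by 2: q'' + 4q' + 3q = 4*exp(2*t).
Characteristic equation r² + 4r + 3 = 0 factors as (r + 3)(r + 1) = 0, so r = -3, -1.
Hence q_h = C1*exp(-3*t) + C2*exp(-t).
Try q_p = A*exp(2*t). Substituting into the equation and dividing by exp(2*t) gives A = 4/15, so q_p = 4*exp(2*t)/15.
General solution: q = 4*exp(2*t)/15 + C1*exp(-3*t) + C2*exp(-t).
Apply the initial conditions: q(0) = 4/15 + C1 + C2 = -5 and q'(0) = 8/15 - C2 - 3*C1 = 4. Solving gives C1 = 9/10, C2 = -37/6.

q = -37*exp(-t)/6 + 4*exp(2*t)/15 + 9*exp(-3*t)/10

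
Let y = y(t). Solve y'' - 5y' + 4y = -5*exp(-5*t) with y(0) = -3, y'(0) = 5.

y = -97*exp(t)/18 - 5*exp(-5*t)/54 + 67*exp(4*t)/27

Characteristic equation r² - 5r + 4 = 0 factors as (r - 1)(r - 4) = 0, so r = 1, 4.
Hence y_h = C1*exp(t) + C2*exp(4*t).
Try y_p = A*exp(-5*t). Substituting into the equation and dividing by exp(-5*t) gives A = -5/54, so y_p = -5*exp(-5*t)/54.
General solution: y = -5*exp(-5*t)/54 + C1*exp(t) + C2*exp(4*t).
Apply the initial conditions: y(0) = -5/54 + C1 + C2 = -3 and y'(0) = 25/54 + C1 + 4*C2 = 5. Solving gives C1 = -97/18, C2 = 67/27.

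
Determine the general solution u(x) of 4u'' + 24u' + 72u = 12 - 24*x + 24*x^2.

Divide through by 4: u'' + 6u' + 18u = 3 - 6*x + 6*x^2.
Characteristic equation r² + 6r + 18 = 0 has discriminant (6)² - 4·(18) = -36 < 0, so r = -3 ± 3i.
Hence u_h = C1*cos(3*x)*exp(-3*x) + C2*exp(-3*x)*sin(3*x).
For the particular solution try u_p = A0 + A1*x + A2*x^2. Substituting and matching coefficients of each power of x gives A0 = 17/54, A1 = -5/9, A2 = 1/3, so u_p = 17/54 - 5*x/9 + x^2/3.

u = 17/54 - 5*x/9 + x**2/3 + C1*cos(3*x)*exp(-3*x) + C2*exp(-3*x)*sin(3*x)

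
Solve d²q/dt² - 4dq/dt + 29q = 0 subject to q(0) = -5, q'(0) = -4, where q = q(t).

q = -5*cos(5*t)*exp(2*t) + 6*exp(2*t)*sin(5*t)/5

Characteristic equation r² - 4r + 29 = 0 has discriminant (-4)² - 4·(29) = -100 < 0, so r = 2 ± 5i.
Hence q_h = C1*cos(5*t)*exp(2*t) + C2*exp(2*t)*sin(5*t).
Apply the initial conditions: q(0) = C1 = -5 and q'(0) = 2*C1 + 5*C2 = -4. Solving gives C1 = -5, C2 = 6/5.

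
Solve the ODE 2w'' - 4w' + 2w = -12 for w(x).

Divide through by 2: w'' - 2w' + w = -6.
Characteristic equation r² - 2r + 1 = 0 has discriminant (-2)² - 4·(1) = 0, so r = 1 is a repeated root.
Hence w_h = (C1 + C2*x)*exp(x).
For the particular solution try w_p = A0. Substituting and matching coefficients of each power of x gives A0 = -6, so w_p = -6.

w = -6 + C1*exp(x) + C2*x*exp(x)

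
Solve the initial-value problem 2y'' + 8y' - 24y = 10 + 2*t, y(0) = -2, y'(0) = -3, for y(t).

Divide through by 2: y'' + 4y' - 12y = 5 + t.
Characteristic equation r² + 4r - 12 = 0 factors as (r + 6)(r - 2) = 0, so r = -6, 2.
Hence y_h = C1*exp(-6*t) + C2*exp(2*t).
For the particular solution try y_p = A0 + A1*t. Substituting and matching coefficients of each power of t gives A0 = -4/9, A1 = -1/12, so y_p = -4/9 - t/12.
General solution: y = -4/9 - t/12 + C1*exp(-6*t) + C2*exp(2*t).
Apply the initial conditions: y(0) = -4/9 + C1 + C2 = -2 and y'(0) = -1/12 - 6*C1 + 2*C2 = -3. Solving gives C1 = -7/288, C2 = -49/32.

y = -4/9 - 49*exp(2*t)/32 - 7*exp(-6*t)/288 - t/12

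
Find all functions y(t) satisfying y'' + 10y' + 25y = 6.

y = 6/25 + C1*exp(-5*t) + C2*t*exp(-5*t)

Characteristic equation r² + 10r + 25 = 0 has discriminant (10)² - 4·(25) = 0, so r = -5 is a repeated root.
Hence y_h = (C1 + C2*t)*exp(-5*t).
For the particular solution try y_p = A0. Substituting and matching coefficients of each power of t gives A0 = 6/25, so y_p = 6/25.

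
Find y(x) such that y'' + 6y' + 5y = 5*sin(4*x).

Characteristic equation r² + 6r + 5 = 0 factors as (r + 5)(r + 1) = 0, so r = -5, -1.
Hence y_h = C1*exp(-5*x) + C2*exp(-x).
Try y_p = A*cos(4*x) + B*sin(4*x). Substituting and equating the coefficients of cos(4x) and sin(4x) gives A = -120/697, B = -55/697, so y_p = -120*cos(4*x)/697 - 55*sin(4*x)/697.

y = -120*cos(4*x)/697 - 55*sin(4*x)/697 + C1*exp(-5*x) + C2*exp(-x)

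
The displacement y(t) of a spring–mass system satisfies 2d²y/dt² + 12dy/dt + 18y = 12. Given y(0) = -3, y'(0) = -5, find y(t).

y = 2/3 - 11*exp(-3*t)/3 - 16*t*exp(-3*t)

Divide through by 2: y'' + 6y' + 9y = 6.
Characteristic equation r² + 6r + 9 = 0 has discriminant (6)² - 4·(9) = 0, so r = -3 is a repeated root.
Hence y_h = (C1 + C2*t)*exp(-3*t).
For the particular solution try y_p = A0. Substituting and matching coefficients of each power of t gives A0 = 2/3, so y_p = 2/3.
General solution: y = 2/3 + C1*exp(-3*t) + C2*t*exp(-3*t).
Apply the initial conditions: y(0) = 2/3 + C1 = -3 and y'(0) = C2 - 3*C1 = -5. Solving gives C1 = -11/3, C2 = -16.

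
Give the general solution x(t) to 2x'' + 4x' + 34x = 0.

x = C1*cos(4*t)*exp(-t) + C2*exp(-t)*sin(4*t)

Divide through by 2: x'' + 2x' + 17x = 0.
Characteristic equation r² + 2r + 17 = 0 has discriminant (2)² - 4·(17) = -64 < 0, so r = -1 ± 4i.
Hence x_h = C1*cos(4*t)*exp(-t) + C2*exp(-t)*sin(4*t).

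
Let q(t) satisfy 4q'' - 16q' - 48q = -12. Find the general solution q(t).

Divide through by 4: q'' - 4q' - 12q = -3.
Characteristic equation r² - 4r - 12 = 0 factors as (r + 2)(r - 6) = 0, so r = -2, 6.
Hence q_h = C1*exp(-2*t) + C2*exp(6*t).
For the particular solution try q_p = A0. Substituting and matching coefficients of each power of t gives A0 = 1/4, so q_p = 1/4.

q = 1/4 + C1*exp(-2*t) + C2*exp(6*t)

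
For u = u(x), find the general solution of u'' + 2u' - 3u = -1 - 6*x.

Characteristic equation r² + 2r - 3 = 0 factors as (r - 1)(r + 3) = 0, so r = 1, -3.
Hence u_h = C1*exp(x) + C2*exp(-3*x).
For the particular solution try u_p = A0 + A1*x. Substituting and matching coefficients of each power of x gives A0 = 5/3, A1 = 2, so u_p = 5/3 + 2*x.

u = 5/3 + 2*x + C1*exp(x) + C2*exp(-3*x)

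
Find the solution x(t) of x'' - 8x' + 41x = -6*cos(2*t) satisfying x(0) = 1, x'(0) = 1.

x = -222*cos(2*t)/1625 + 96*sin(2*t)/1625 - 1191*exp(4*t)*sin(5*t)/1625 + 1847*cos(5*t)*exp(4*t)/1625

Characteristic equation r² - 8r + 41 = 0 has discriminant (-8)² - 4·(41) = -100 < 0, so r = 4 ± 5i.
Hence x_h = C1*cos(5*t)*exp(4*t) + C2*exp(4*t)*sin(5*t).
Try x_p = A*cos(2*t) + B*sin(2*t). Substituting and equating the coefficients of cos(2t) and sin(2t) gives A = -222/1625, B = 96/1625, so x_p = -222*cos(2*t)/1625 + 96*sin(2*t)/1625.
General solution: x = -222*cos(2*t)/1625 + 96*sin(2*t)/1625 + C1*cos(5*t)*exp(4*t) + C2*exp(4*t)*sin(5*t).
Apply the initial conditions: x(0) = -222/1625 + C1 = 1 and x'(0) = 192/1625 + 4*C1 + 5*C2 = 1. Solving gives C1 = 1847/1625, C2 = -1191/1625.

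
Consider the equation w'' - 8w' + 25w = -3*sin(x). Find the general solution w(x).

Characteristic equation r² - 8r + 25 = 0 has discriminant (-8)² - 4·(25) = -36 < 0, so r = 4 ± 3i.
Hence w_h = C1*cos(3*x)*exp(4*x) + C2*exp(4*x)*sin(3*x).
Try w_p = A*cos(x) + B*sin(x). Substituting and equating the coefficients of cos(x) and sin(x) gives A = -3/80, B = -9/80, so w_p = -9*sin(x)/80 - 3*cos(x)/80.

w = -9*sin(x)/80 - 3*cos(x)/80 + C1*cos(3*x)*exp(4*x) + C2*exp(4*x)*sin(3*x)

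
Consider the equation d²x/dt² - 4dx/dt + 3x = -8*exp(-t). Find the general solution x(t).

Characteristic equation r² - 4r + 3 = 0 factors as (r - 1)(r - 3) = 0, so r = 1, 3.
Hence x_h = C1*exp(t) + C2*exp(3*t).
Try x_p = A*exp(-t). Substituting into the equation and dividing by exp(-t) gives A = -1, so x_p = -exp(-t).

x = -exp(-t) + C1*exp(t) + C2*exp(3*t)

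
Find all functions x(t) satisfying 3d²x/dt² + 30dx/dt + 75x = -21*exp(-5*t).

x = C1*exp(-5*t) - 7*t**2*exp(-5*t)/2 + C2*t*exp(-5*t)

Divide through by 3: x'' + 10x' + 25x = -7*exp(-5*t).
Characteristic equation r² + 10r + 25 = 0 has discriminant (10)² - 4·(25) = 0, so r = -5 is a repeated root.
Hence x_h = (C1 + C2*t)*exp(-5*t).
Since exp(-5*t) solves the homogeneous equation (r = -5 is a root of multiplicity 2), multiply the trial by t^2. Try x_p = A*t^2*exp(-5*t). Substituting into the equation and dividing by exp(-5*t) gives A = -7/2, so x_p = -7*t^2*exp(-5*t)/2.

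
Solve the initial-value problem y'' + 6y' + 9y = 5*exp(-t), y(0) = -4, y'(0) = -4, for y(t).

Characteristic equation r² + 6r + 9 = 0 has discriminant (6)² - 4·(9) = 0, so r = -3 is a repeated root.
Hence y_h = (C1 + C2*t)*exp(-3*t).
Try y_p = A*exp(-t). Substituting into the equation and dividing by exp(-t) gives A = 5/4, so y_p = 5*exp(-t)/4.
General solution: y = 5*exp(-t)/4 + C1*exp(-3*t) + C2*t*exp(-3*t).
Apply the initial conditions: y(0) = 5/4 + C1 = -4 and y'(0) = -5/4 + C2 - 3*C1 = -4. Solving gives C1 = -21/4, C2 = -37/2.

y = -21*exp(-3*t)/4 + 5*exp(-t)/4 - 37*t*exp(-3*t)/2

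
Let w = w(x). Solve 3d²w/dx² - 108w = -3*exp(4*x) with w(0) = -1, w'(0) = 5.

Divide through by 3: w'' - 36w = -exp(4*x).
Characteristic equation r² - 36 = 0 factors as (r + 6)(r - 6) = 0, so r = -6, 6.
Hence w_h = C1*exp(-6*x) + C2*exp(6*x).
Try w_p = A*exp(4*x). Substituting into the equation and dividing by exp(4*x) gives A = 1/20, so w_p = exp(4*x)/20.
General solution: w = exp(4*x)/20 + C1*exp(-6*x) + C2*exp(6*x).
Apply the initial conditions: w(0) = 1/20 + C1 + C2 = -1 and w'(0) = 1/5 - 6*C1 + 6*C2 = 5. Solving gives C1 = -37/40, C2 = -1/8.

w = -37*exp(-6*x)/40 - exp(6*x)/8 + exp(4*x)/20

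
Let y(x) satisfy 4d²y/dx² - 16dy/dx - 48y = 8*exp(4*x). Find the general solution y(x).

Divide through by 4: y'' - 4y' - 12y = 2*exp(4*x).
Characteristic equation r² - 4r - 12 = 0 factors as (r - 6)(r + 2) = 0, so r = 6, -2.
Hence y_h = C1*exp(6*x) + C2*exp(-2*x).
Try y_p = A*exp(4*x). Substituting into the equation and dividing by exp(4*x) gives A = -1/6, so y_p = -exp(4*x)/6.

y = -exp(4*x)/6 + C1*exp(6*x) + C2*exp(-2*x)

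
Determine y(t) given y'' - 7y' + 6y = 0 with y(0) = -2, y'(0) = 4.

y = -16*exp(t)/5 + 6*exp(6*t)/5

Characteristic equation r² - 7r + 6 = 0 factors as (r - 1)(r - 6) = 0, so r = 1, 6.
Hence y_h = C1*exp(t) + C2*exp(6*t).
Apply the initial conditions: y(0) = C1 + C2 = -2 and y'(0) = C1 + 6*C2 = 4. Solving gives C1 = -16/5, C2 = 6/5.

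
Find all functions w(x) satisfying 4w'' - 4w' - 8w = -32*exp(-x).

Divide through by 4: w'' - w' - 2w = -8*exp(-x).
Characteristic equation r² - r - 2 = 0 factors as (r + 1)(r - 2) = 0, so r = -1, 2.
Hence w_h = C1*exp(-x) + C2*exp(2*x).
Since exp(-x) solves the homogeneous equation (r = -1 is a root of multiplicity 1), multiply the trial by x. Try w_p = A*x*exp(-x). Substituting into the equation and dividing by exp(-x) gives A = 8/3, so w_p = 8*x*exp(-x)/3.

w = C1*exp(-x) + C2*exp(2*x) + 8*x*exp(-x)/3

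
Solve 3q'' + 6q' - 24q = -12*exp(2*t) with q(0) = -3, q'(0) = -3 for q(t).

q = -43*exp(2*t)/18 - 11*exp(-4*t)/18 - 2*t*exp(2*t)/3

Divide through by 3: q'' + 2q' - 8q = -4*exp(2*t).
Characteristic equation r² + 2r - 8 = 0 factors as (r + 4)(r - 2) = 0, so r = -4, 2.
Hence q_h = C1*exp(-4*t) + C2*exp(2*t).
Since exp(2*t) solves the homogeneous equation (r = 2 is a root of multiplicity 1), multiply the trial by t. Try q_p = A*t*exp(2*t). Substituting into the equation and dividing by exp(2*t) gives A = -2/3, so q_p = -2*t*exp(2*t)/3.
General solution: q = C1*exp(-4*t) + C2*exp(2*t) - 2*t*exp(2*t)/3.
Apply the initial conditions: q(0) = C1 + C2 = -3 and q'(0) = -2/3 - 4*C1 + 2*C2 = -3. Solving gives C1 = -11/18, C2 = -43/18.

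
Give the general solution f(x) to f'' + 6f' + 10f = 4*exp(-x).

f = 4*exp(-x)/5 + C1*cos(x)*exp(-3*x) + C2*exp(-3*x)*sin(x)

Characteristic equation r² + 6r + 10 = 0 has discriminant (6)² - 4·(10) = -4 < 0, so r = -3 ± i.
Hence f_h = C1*cos(x)*exp(-3*x) + C2*exp(-3*x)*sin(x).
Try f_p = A*exp(-x). Substituting into the equation and dividing by exp(-x) gives A = 4/5, so f_p = 4*exp(-x)/5.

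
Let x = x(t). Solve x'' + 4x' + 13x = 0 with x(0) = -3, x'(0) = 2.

Characteristic equation r² + 4r + 13 = 0 has discriminant (4)² - 4·(13) = -36 < 0, so r = -2 ± 3i.
Hence x_h = C1*cos(3*t)*exp(-2*t) + C2*exp(-2*t)*sin(3*t).
Apply the initial conditions: x(0) = C1 = -3 and x'(0) = -2*C1 + 3*C2 = 2. Solving gives C1 = -3, C2 = -4/3.

x = -3*cos(3*t)*exp(-2*t) - 4*exp(-2*t)*sin(3*t)/3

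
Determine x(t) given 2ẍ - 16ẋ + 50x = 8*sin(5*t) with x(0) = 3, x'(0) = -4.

Divide through by 2: x'' - 8x' + 25x = 4*sin(5*t).
Characteristic equation r² - 8r + 25 = 0 has discriminant (-8)² - 4·(25) = -36 < 0, so r = 4 ± 3i.
Hence x_h = C1*cos(3*t)*exp(4*t) + C2*exp(4*t)*sin(3*t).
Try x_p = A*cos(5*t) + B*sin(5*t). Substituting and equating the coefficients of cos(5t) and sin(5t) gives A = 1/10, B = 0, so x_p = cos(5*t)/10.
General solution: x = cos(5*t)/10 + C1*cos(3*t)*exp(4*t) + C2*exp(4*t)*sin(3*t).
Apply the initial conditions: x(0) = 1/10 + C1 = 3 and x'(0) = 3*C2 + 4*C1 = -4. Solving gives C1 = 29/10, C2 = -26/5.

x = cos(5*t)/10 - 26*exp(4*t)*sin(3*t)/5 + 29*cos(3*t)*exp(4*t)/10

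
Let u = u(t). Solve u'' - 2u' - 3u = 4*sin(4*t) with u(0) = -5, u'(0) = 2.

u = -305*exp(-t)/68 - 76*sin(4*t)/425 - 59*exp(3*t)/100 + 32*cos(4*t)/425

Characteristic equation r² - 2r - 3 = 0 factors as (r - 3)(r + 1) = 0, so r = 3, -1.
Hence u_h = C1*exp(3*t) + C2*exp(-t).
Try u_p = A*cos(4*t) + B*sin(4*t). Substituting and equating the coefficients of cos(4t) and sin(4t) gives A = 32/425, B = -76/425, so u_p = -76*sin(4*t)/425 + 32*cos(4*t)/425.
General solution: u = -76*sin(4*t)/425 + 32*cos(4*t)/425 + C1*exp(3*t) + C2*exp(-t).
Apply the initial conditions: u(0) = 32/425 + C1 + C2 = -5 and u'(0) = -304/425 - C2 + 3*C1 = 2. Solving gives C1 = -59/100, C2 = -305/68.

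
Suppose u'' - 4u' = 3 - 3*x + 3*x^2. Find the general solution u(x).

Characteristic equation r² - 4r = 0 factors as (r - 4)r = 0, so r = 4, 0.
Hence u_h = C1*exp(4*x) + C2.
Since 0 is a characteristic root (multiplicity 1), multiply the polynomial trial by x: try u_p = x*(A0 + A1*x + A2*x^2). Substituting and matching coefficients of each power of x gives A0 = -21/32, A1 = 3/16, A2 = -1/4, so u_p = -21*x/32 - x^3/4 + 3*x^2/16.

u = C2 - 21*x/32 - x**3/4 + 3*x**2/16 + C1*exp(4*x)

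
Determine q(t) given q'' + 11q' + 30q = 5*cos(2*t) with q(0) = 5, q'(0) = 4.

Characteristic equation r² + 11r + 30 = 0 factors as (r + 5)(r + 6) = 0, so r = -5, -6.
Hence q_h = C1*exp(-5*t) + C2*exp(-6*t).
Try q_p = A*cos(2*t) + B*sin(2*t). Substituting and equating the coefficients of cos(2t) and sin(2t) gives A = 13/116, B = 11/116, so q_p = 11*sin(2*t)/116 + 13*cos(2*t)/116.
General solution: q = 11*sin(2*t)/116 + 13*cos(2*t)/116 + C1*exp(-5*t) + C2*exp(-6*t).
Apply the initial conditions: q(0) = 13/116 + C1 + C2 = 5 and q'(0) = 11/58 - 6*C2 - 5*C1 = 4. Solving gives C1 = 961/29, C2 = -113/4.

q = -113*exp(-6*t)/4 + 11*sin(2*t)/116 + 13*cos(2*t)/116 + 961*exp(-5*t)/29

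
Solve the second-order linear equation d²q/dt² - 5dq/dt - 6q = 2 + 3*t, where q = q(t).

Characteristic equation r² - 5r - 6 = 0 factors as (r + 1)(r - 6) = 0, so r = -1, 6.
Hence q_h = C1*exp(-t) + C2*exp(6*t).
For the particular solution try q_p = A0 + A1*t. Substituting and matching coefficients of each power of t gives A0 = 1/12, A1 = -1/2, so q_p = 1/12 - t/2.

q = 1/12 - t/2 + C1*exp(-t) + C2*exp(6*t)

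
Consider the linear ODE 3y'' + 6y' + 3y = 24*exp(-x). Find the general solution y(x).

y = C1*exp(-x) + 4*x**2*exp(-x) + C2*x*exp(-x)

Divide through by 3: y'' + 2y' + y = 8*exp(-x).
Characteristic equation r² + 2r + 1 = 0 has discriminant (2)² - 4·(1) = 0, so r = -1 is a repeated root.
Hence y_h = (C1 + C2*x)*exp(-x).
Since exp(-x) solves the homogeneous equation (r = -1 is a root of multiplicity 2), multiply the trial by x^2. Try y_p = A*x^2*exp(-x). Substituting into the equation and dividing by exp(-x) gives A = 4, so y_p = 4*x^2*exp(-x).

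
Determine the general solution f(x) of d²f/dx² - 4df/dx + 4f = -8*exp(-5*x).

f = -8*exp(-5*x)/49 + C1*exp(2*x) + C2*x*exp(2*x)

Characteristic equation r² - 4r + 4 = 0 has discriminant (-4)² - 4·(4) = 0, so r = 2 is a repeated root.
Hence f_h = (C1 + C2*x)*exp(2*x).
Try f_p = A*exp(-5*x). Substituting into the equation and dividing by exp(-5*x) gives A = -8/49, so f_p = -8*exp(-5*x)/49.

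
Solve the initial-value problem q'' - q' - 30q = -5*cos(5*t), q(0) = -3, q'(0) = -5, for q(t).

q = -1250*exp(6*t)/671 - 27*exp(-5*t)/22 + sin(5*t)/122 + 11*cos(5*t)/122

Characteristic equation r² - r - 30 = 0 factors as (r + 5)(r - 6) = 0, so r = -5, 6.
Hence q_h = C1*exp(-5*t) + C2*exp(6*t).
Try q_p = A*cos(5*t) + B*sin(5*t). Substituting and equating the coefficients of cos(5t) and sin(5t) gives A = 11/122, B = 1/122, so q_p = sin(5*t)/122 + 11*cos(5*t)/122.
General solution: q = sin(5*t)/122 + 11*cos(5*t)/122 + C1*exp(-5*t) + C2*exp(6*t).
Apply the initial conditions: q(0) = 11/122 + C1 + C2 = -3 and q'(0) = 5/122 - 5*C1 + 6*C2 = -5. Solving gives C1 = -27/22, C2 = -1250/671.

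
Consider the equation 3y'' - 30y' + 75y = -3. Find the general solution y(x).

Divide through by 3: y'' - 10y' + 25y = -1.
Characteristic equation r² - 10r + 25 = 0 has discriminant (-10)² - 4·(25) = 0, so r = 5 is a repeated root.
Hence y_h = (C1 + C2*x)*exp(5*x).
For the particular solution try y_p = A0. Substituting and matching coefficients of each power of x gives A0 = -1/25, so y_p = -1/25.

y = -1/25 + C1*exp(5*x) + C2*x*exp(5*x)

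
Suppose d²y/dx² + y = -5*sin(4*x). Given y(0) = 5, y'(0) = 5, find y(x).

Characteristic equation r² + 1 = 0 has discriminant (0)² - 4·(1) = -4 < 0, so r = ± i.
Hence y_h = C1*cos(x) + C2*sin(x).
Try y_p = A*cos(4*x) + B*sin(4*x). Substituting and equating the coefficients of cos(4x) and sin(4x) gives A = 0, B = 1/3, so y_p = sin(4*x)/3.
General solution: y = sin(4*x)/3 + C1*cos(x) + C2*sin(x).
Apply the initial conditions: y(0) = C1 = 5 and y'(0) = 4/3 + C2 = 5. Solving gives C1 = 5, C2 = 11/3.

y = 5*cos(x) + sin(4*x)/3 + 11*sin(x)/3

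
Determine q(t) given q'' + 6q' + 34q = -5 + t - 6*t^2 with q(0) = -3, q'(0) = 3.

Characteristic equation r² + 6r + 34 = 0 has discriminant (6)² - 4·(34) = -100 < 0, so r = -3 ± 5i.
Hence q_h = C1*cos(5*t)*exp(-3*t) + C2*exp(-3*t)*sin(5*t).
For the particular solution try q_p = A0 + A1*t + A2*t^2. Substituting and matching coefficients of each power of t gives A0 = -751/4913, A1 = 53/578, A2 = -3/17, so q_p = -751/4913 - 3*t^2/17 + 53*t/578.
General solution: q = -751/4913 - 3*t^2/17 + 53*t/578 + C1*cos(5*t)*exp(-3*t) + C2*exp(-3*t)*sin(5*t).
Apply the initial conditions: q(0) = -751/4913 + C1 = -3 and q'(0) = 53/578 - 3*C1 + 5*C2 = 3. Solving gives C1 = -13988/4913, C2 = -55351/49130.

q = -751/4913 - 3*t**2/17 + 53*t/578 - 55351*exp(-3*t)*sin(5*t)/49130 - 13988*cos(5*t)*exp(-3*t)/4913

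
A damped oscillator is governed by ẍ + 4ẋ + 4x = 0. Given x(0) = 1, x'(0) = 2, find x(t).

Characteristic equation r² + 4r + 4 = 0 has discriminant (4)² - 4·(4) = 0, so r = -2 is a repeated root.
Hence x_h = (C1 + C2*t)*exp(-2*t).
Apply the initial conditions: x(0) = C1 = 1 and x'(0) = C2 - 2*C1 = 2. Solving gives C1 = 1, C2 = 4.

x = 4*t*exp(-2*t) + exp(-2*t)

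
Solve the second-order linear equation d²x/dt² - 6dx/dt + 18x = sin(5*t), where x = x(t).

Characteristic equation r² - 6r + 18 = 0 has discriminant (-6)² - 4·(18) = -36 < 0, so r = 3 ± 3i.
Hence x_h = C1*cos(3*t)*exp(3*t) + C2*exp(3*t)*sin(3*t).
Try x_p = A*cos(5*t) + B*sin(5*t). Substituting and equating the coefficients of cos(5t) and sin(5t) gives A = 30/949, B = -7/949, so x_p = -7*sin(5*t)/949 + 30*cos(5*t)/949.

x = -7*sin(5*t)/949 + 30*cos(5*t)/949 + C1*cos(3*t)*exp(3*t) + C2*exp(3*t)*sin(3*t)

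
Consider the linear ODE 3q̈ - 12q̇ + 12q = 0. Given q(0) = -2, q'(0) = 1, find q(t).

q = -2*exp(2*t) + 5*t*exp(2*t)

Divide through by 3: q'' - 4q' + 4q = 0.
Characteristic equation r² - 4r + 4 = 0 has discriminant (-4)² - 4·(4) = 0, so r = 2 is a repeated root.
Hence q_h = (C1 + C2*t)*exp(2*t).
Apply the initial conditions: q(0) = C1 = -2 and q'(0) = C2 + 2*C1 = 1. Solving gives C1 = -2, C2 = 5.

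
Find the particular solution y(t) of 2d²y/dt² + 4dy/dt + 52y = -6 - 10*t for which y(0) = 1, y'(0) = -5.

y = -17/169 - 5*t/26 - 1253*exp(-t)*sin(5*t)/1690 + 186*cos(5*t)*exp(-t)/169

Divide through by 2: y'' + 2y' + 26y = -3 - 5*t.
Characteristic equation r² + 2r + 26 = 0 has discriminant (2)² - 4·(26) = -100 < 0, so r = -1 ± 5i.
Hence y_h = C1*cos(5*t)*exp(-t) + C2*exp(-t)*sin(5*t).
For the particular solution try y_p = A0 + A1*t. Substituting and matching coefficients of each power of t gives A0 = -17/169, A1 = -5/26, so y_p = -17/169 - 5*t/26.
General solution: y = -17/169 - 5*t/26 + C1*cos(5*t)*exp(-t) + C2*exp(-t)*sin(5*t).
Apply the initial conditions: y(0) = -17/169 + C1 = 1 and y'(0) = -5/26 - C1 + 5*C2 = -5. Solving gives C1 = 186/169, C2 = -1253/1690.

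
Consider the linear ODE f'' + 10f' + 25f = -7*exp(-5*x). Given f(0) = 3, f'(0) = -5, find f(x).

f = 3*exp(-5*x) + 10*x*exp(-5*x) - 7*x**2*exp(-5*x)/2

Characteristic equation r² + 10r + 25 = 0 has discriminant (10)² - 4·(25) = 0, so r = -5 is a repeated root.
Hence f_h = (C1 + C2*x)*exp(-5*x).
Since exp(-5*x) solves the homogeneous equation (r = -5 is a root of multiplicity 2), multiply the trial by x^2. Try f_p = A*x^2*exp(-5*x). Substituting into the equation and dividing by exp(-5*x) gives A = -7/2, so f_p = -7*x^2*exp(-5*x)/2.
General solution: f = C1*exp(-5*x) - 7*x^2*exp(-5*x)/2 + C2*x*exp(-5*x).
Apply the initial conditions: f(0) = C1 = 3 and f'(0) = C2 - 5*C1 = -5. Solving gives C1 = 3, C2 = 10.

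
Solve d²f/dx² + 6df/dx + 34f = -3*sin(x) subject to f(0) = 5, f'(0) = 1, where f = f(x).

f = -11*sin(x)/125 + 2*cos(x)/125 + 401*exp(-3*x)*sin(5*x)/125 + 623*cos(5*x)*exp(-3*x)/125

Characteristic equation r² + 6r + 34 = 0 has discriminant (6)² - 4·(34) = -100 < 0, so r = -3 ± 5i.
Hence f_h = C1*cos(5*x)*exp(-3*x) + C2*exp(-3*x)*sin(5*x).
Try f_p = A*cos(x) + B*sin(x). Substituting and equating the coefficients of cos(x) and sin(x) gives A = 2/125, B = -11/125, so f_p = -11*sin(x)/125 + 2*cos(x)/125.
General solution: f = -11*sin(x)/125 + 2*cos(x)/125 + C1*cos(5*x)*exp(-3*x) + C2*exp(-3*x)*sin(5*x).
Apply the initial conditions: f(0) = 2/125 + C1 = 5 and f'(0) = -11/125 - 3*C1 + 5*C2 = 1. Solving gives C1 = 623/125, C2 = 401/125.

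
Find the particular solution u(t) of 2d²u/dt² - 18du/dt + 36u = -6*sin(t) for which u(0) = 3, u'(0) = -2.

Divide through by 2: u'' - 9u' + 18u = -3*sin(t).
Characteristic equation r² - 9r + 18 = 0 factors as (r - 6)(r - 3) = 0, so r = 6, 3.
Hence u_h = C1*exp(6*t) + C2*exp(3*t).
Try u_p = A*cos(t) + B*sin(t). Substituting and equating the coefficients of cos(t) and sin(t) gives A = -27/370, B = -51/370, so u_p = -51*sin(t)/370 - 27*cos(t)/370.
General solution: u = -51*sin(t)/370 - 27*cos(t)/370 + C1*exp(6*t) + C2*exp(3*t).
Apply the initial conditions: u(0) = -27/370 + C1 + C2 = 3 and u'(0) = -51/370 + 3*C2 + 6*C1 = -2. Solving gives C1 = -410/111, C2 = 203/30.

u = -410*exp(6*t)/111 - 51*sin(t)/370 - 27*cos(t)/370 + 203*exp(3*t)/30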